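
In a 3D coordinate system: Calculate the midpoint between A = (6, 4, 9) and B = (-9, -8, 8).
Midpoint = ((6-9)/2, (4-8)/2, (9+8)/2) = (-1.5, -2, 8.5)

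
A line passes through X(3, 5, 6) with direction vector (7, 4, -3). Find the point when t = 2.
P(2) = (3 + 7(2), 5 + 4(2), 6 + (-3)(2)) = (17, 13, 0)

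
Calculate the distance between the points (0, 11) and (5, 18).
Using the distance formula: d = sqrt((x₂-x₁)² + (y₂-y₁)²)
dx = 5 - 0 = 5
dy = 18 - 11 = 7
d = sqrt(5² + 7²) = sqrt(25 + 49) = sqrt(74) = 8.60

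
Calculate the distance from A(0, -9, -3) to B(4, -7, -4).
d = √[(4)² + (2)² + (-1)²] = √21 = 4.583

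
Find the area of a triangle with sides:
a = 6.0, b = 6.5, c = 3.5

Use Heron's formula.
s = (a+b+c)/2 = (6.0+6.5+3.5)/2 = 8
A = √(s(s-a)(s-b)(s-c)) = √(8·2·1.5·4.5)
A = √108 = 10.39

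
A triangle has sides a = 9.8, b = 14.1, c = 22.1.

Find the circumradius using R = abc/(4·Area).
s = (a+b+c)/2 = 23
Area = √(s(s-a)(s-b)(s-c)) = √(23·13.2·8.9·0.9) = 49.3136
R = abc/(4·Area) = (9.8·14.1·22.1)/(4·49.3136) = 3053.778/197.2544 = 15.48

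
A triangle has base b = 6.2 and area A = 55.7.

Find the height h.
A = ½bh  →  h = 2A/b
h = 2·55.7/6.2 = 17.97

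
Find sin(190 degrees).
sin(190 degrees) = -0.1736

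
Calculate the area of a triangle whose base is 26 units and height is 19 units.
Area = (1/2) * base * height
Area = (1/2) * 26 * 19
Area = 247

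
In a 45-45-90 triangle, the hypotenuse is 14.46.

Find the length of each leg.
In a 45-45-90 triangle, hypotenuse = leg·√2  →  leg = hypotenuse/√2
leg = 14.46/√2 = 10.22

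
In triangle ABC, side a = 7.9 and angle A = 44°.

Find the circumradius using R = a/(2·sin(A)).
R = a/(2·sin(A)) = 7.9/(2·sin(44°))
R = 7.9/(2·0.694658) = 7.9/1.389317 = 5.686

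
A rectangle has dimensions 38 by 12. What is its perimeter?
Perimeter = 2 * (length + width)
Perimeter = 2 * (38 + 12)
Perimeter = 2 * 50
Perimeter = 100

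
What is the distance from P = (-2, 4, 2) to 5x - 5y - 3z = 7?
d = |5(-2) + (-5)(4) + (-3)(2) - (7)| / √(5² + (-5)² + (-3)²) = 43/√59 = 5.598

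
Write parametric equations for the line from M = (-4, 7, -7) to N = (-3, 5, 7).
Direction vector d = N - M = (1, -2, 14)
x = -4 + t, y = 7 - 2t, z = -7 + 14t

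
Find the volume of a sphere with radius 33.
Volume = (4/3) * pi * r³
Volume = (4/3) * pi * 33³
Volume = (4/3) * pi * 35937
Volume = 150532.55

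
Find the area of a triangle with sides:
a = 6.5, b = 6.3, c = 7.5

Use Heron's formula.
s = (a+b+c)/2 = (6.5+6.3+7.5)/2 = 10.15
A = √(s(s-a)(s-b)(s-c)) = √(10.15·3.65·3.85·2.65)
A = √377.977 = 19.44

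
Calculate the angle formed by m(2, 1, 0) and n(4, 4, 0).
m·n = 12, |m|² = 5, |n|² = 32
cos θ = 12/√160 ≈ 0.9487
θ ≈ 18.43°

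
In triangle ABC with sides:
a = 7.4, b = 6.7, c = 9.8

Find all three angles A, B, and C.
By the law of cosines:
cos(A) = (b² + c² - a²)/(2bc) = 0.656183  →  A = 48.99°
cos(B) = (a² + c² - b²)/(2ac) = 0.730212  →  B = 43.1°
cos(C) = (a² + b² - c²)/(2ab) = 0.036406  →  C = 87.91°
Check: A + B + C = 180.0° ✓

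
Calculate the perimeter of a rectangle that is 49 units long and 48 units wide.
Perimeter = 2 * (length + width)
Perimeter = 2 * (49 + 48)
Perimeter = 2 * 97
Perimeter = 194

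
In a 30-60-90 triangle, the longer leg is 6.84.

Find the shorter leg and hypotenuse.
In a 30-60-90 triangle, sides are in ratio 1 : √3 : 2.
Long leg = short leg·√3  →  short leg = 6.84/√3 = 3.949
Hypotenuse = 2·(short leg) = 2·6.84/√3 = 7.898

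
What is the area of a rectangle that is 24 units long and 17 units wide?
Area = length * width
Area = 24 * 17
Area = 408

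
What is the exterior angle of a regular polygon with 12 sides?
Exterior angle of a regular n-gon = 360/n
Exterior angle = 360/12
Exterior angle = 30 degrees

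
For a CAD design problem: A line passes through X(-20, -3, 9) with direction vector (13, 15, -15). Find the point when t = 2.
P(2) = (-20 + 13(2), -3 + 15(2), 9 + (-15)(2)) = (6, 27, -21)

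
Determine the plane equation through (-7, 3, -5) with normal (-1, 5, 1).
d = n·P = (-1)(-7) + (5)(3) + (1)(-5) = 17
Plane: -x + 5y + z = 17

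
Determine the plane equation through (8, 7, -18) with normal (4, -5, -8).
d = n·P = (4)(8) + (-5)(7) + (-8)(-18) = 141
Plane: 4x - 5y - 8z = 141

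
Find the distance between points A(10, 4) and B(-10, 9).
Using the distance formula: d = sqrt((x₂-x₁)² + (y₂-y₁)²)
dx = (-10) - 10 = -20
dy = 9 - 4 = 5
d = sqrt((-20)² + 5²) = sqrt(400 + 25) = sqrt(425) = 20.62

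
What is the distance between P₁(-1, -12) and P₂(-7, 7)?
Using the distance formula: d = sqrt((x₂-x₁)² + (y₂-y₁)²)
dx = (-7) - (-1) = -6
dy = 7 - (-12) = 19
d = sqrt((-6)² + 19²) = sqrt(36 + 361) = sqrt(397) = 19.92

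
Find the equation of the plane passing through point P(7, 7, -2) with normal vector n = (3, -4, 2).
d = n·P = (3)(7) + (-4)(7) + (2)(-2) = -11
Plane: 3x - 4y + 2z = -11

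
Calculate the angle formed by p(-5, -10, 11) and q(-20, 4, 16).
p·q = 236, |p|² = 246, |q|² = 672
cos θ = 236/√165312 ≈ 0.5804
θ ≈ 54.52°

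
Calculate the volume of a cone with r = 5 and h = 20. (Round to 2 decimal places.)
Volume = (1/3) * pi * r² * h
Volume = (1/3) * pi * 5² * 20
Volume = (1/3) * pi * 25 * 20
Volume = (1/3) * pi * 500
Volume = 523.60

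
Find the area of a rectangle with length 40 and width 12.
Area = length * width
Area = 40 * 12
Area = 480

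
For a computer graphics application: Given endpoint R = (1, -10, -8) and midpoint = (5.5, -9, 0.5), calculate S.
S = (2×5.5 - 1, 2×(-9) - (-10), 2×0.5 - (-8)) = (10, -8, 9)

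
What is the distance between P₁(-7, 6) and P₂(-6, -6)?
Using the distance formula: d = sqrt((x₂-x₁)² + (y₂-y₁)²)
dx = (-6) - (-7) = 1
dy = (-6) - 6 = -12
d = sqrt(1² + (-12)²) = sqrt(1 + 144) = sqrt(145) = 12.04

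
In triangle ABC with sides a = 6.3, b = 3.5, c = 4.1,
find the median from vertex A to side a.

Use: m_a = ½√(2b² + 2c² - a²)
m_a = ½√(2·3.5² + 2·4.1² - 6.3²)
m_a = ½√(24.5 + 33.62 - 39.69) = ½√18.43 = 2.147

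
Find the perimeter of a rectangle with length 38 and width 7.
Perimeter = 2 * (length + width)
Perimeter = 2 * (38 + 7)
Perimeter = 2 * 45
Perimeter = 90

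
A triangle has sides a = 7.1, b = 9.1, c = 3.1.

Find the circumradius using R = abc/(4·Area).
s = (a+b+c)/2 = 9.65
Area = √(s(s-a)(s-b)(s-c)) = √(9.65·2.55·0.55·6.55) = 9.41533
R = abc/(4·Area) = (7.1·9.1·3.1)/(4·9.41533) = 200.291/37.66132 = 5.318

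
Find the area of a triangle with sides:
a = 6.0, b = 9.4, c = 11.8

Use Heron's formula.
s = (a+b+c)/2 = (6.0+9.4+11.8)/2 = 13.6
A = √(s(s-a)(s-b)(s-c)) = √(13.6·7.6·4.2·1.8)
A = √781.402 = 27.95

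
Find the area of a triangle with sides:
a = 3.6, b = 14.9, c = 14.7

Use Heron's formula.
s = (a+b+c)/2 = (3.6+14.9+14.7)/2 = 16.6
A = √(s(s-a)(s-b)(s-c)) = √(16.6·13·1.7·1.9)
A = √697.034 = 26.4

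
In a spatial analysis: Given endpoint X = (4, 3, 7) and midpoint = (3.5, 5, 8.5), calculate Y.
Y = (2×3.5 - 4, 2×5 - 3, 2×8.5 - 7) = (3, 7, 10)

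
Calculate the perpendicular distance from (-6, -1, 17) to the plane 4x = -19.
d = |4(-6) + 0(-1) + 0(17) - (-19)| / √(4² + 0² + 0²) = 5/√16 = 1.25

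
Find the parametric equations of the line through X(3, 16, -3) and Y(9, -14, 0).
Direction vector d = Y - X = (6, -30, 3)
x = 3 + 6t, y = 16 - 30t, z = -3 + 3t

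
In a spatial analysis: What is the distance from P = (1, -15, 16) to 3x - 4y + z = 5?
d = |3(1) + (-4)(-15) + 1(16) - (5)| / √(3² + (-4)² + 1²) = 74/√26 = 14.51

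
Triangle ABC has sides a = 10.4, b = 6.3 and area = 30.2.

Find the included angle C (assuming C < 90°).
Area = ½ab·sin(C)  →  sin(C) = 2·Area/(ab)
sin(C) = 2·30.2/(10.4·6.3) = 0.921856
C = arcsin(0.921856) = 67.2°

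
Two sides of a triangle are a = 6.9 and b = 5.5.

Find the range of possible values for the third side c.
By the triangle inequality: |a - b| < c < a + b
|6.9 - 5.5| < c < 6.9 + 5.5
1.4 < c < 12.4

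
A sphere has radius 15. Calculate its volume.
Volume = (4/3) * pi * r³
Volume = (4/3) * pi * 15³
Volume = (4/3) * pi * 3375
Volume = 14137.17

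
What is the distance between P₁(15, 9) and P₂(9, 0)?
Using the distance formula: d = sqrt((x₂-x₁)² + (y₂-y₁)²)
dx = 9 - 15 = -6
dy = 0 - 9 = -9
d = sqrt((-6)² + (-9)²) = sqrt(36 + 81) = sqrt(117) = 10.82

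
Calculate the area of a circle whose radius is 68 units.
Area = pi * r²
Area = pi * 68²
Area = pi * 4624
Area = 14526.72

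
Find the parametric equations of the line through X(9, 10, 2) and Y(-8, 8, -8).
Direction vector d = Y - X = (-17, -2, -10)
x = 9 - 17t, y = 10 - 2t, z = 2 - 10t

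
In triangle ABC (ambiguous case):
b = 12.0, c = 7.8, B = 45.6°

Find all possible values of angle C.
sin(C)/c = sin(B)/b  →  sin(C) = c·sin(B)/b = 7.8·sin(45.6°)/12.0 = 0.464407
C₁ = arcsin(0.464407) = 27.67°,  C₂ = 180° - C₁ = 152.33°
Check C₂: A = 180° - 45.6° - 152.33° = -17.93° ≤ 0, rejected
C = 27.67° (one solution)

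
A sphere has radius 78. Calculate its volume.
Volume = (4/3) * pi * r³
Volume = (4/3) * pi * 78³
Volume = (4/3) * pi * 474552
Volume = 1987798.77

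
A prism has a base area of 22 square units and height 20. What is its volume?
Volume = base area * height
Volume = 22 * 20
Volume = 440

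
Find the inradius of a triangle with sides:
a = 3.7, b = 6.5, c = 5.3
s = (a+b+c)/2 = (3.7+6.5+5.3)/2 = 7.75
Area = √(s(s-a)(s-b)(s-c)) = √(7.75·4.05·1.25·2.45) = 9.8043
r = Area/s = 9.8043/7.75 = 1.265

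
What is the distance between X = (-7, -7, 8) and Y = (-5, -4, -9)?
d = √[(2)² + (3)² + (-17)²] = √302 = 17.38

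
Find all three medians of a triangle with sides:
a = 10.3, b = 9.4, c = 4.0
Using m_x = ½√(2y² + 2z² - x²):
m_a = ½√(2·9.4² + 2·4.0² - 10.3²) = ½√102.63 = 5.065
m_b = ½√(2·10.3² + 2·4.0² - 9.4²) = ½√155.82 = 6.241
m_c = ½√(2·10.3² + 2·9.4² - 4.0²) = ½√372.9 = 9.655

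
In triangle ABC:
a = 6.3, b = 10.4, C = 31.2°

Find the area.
Using A = ½ab·sin(C):
A = ½·6.3·10.4·sin(31.2°) = ½·65.52·0.518027 = 16.97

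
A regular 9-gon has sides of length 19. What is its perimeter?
Perimeter = number of sides * side length
Perimeter = 9 * 19
Perimeter = 171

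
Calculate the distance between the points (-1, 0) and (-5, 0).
Using the distance formula: d = sqrt((x₂-x₁)² + (y₂-y₁)²)
dx = (-5) - (-1) = -4
dy = 0 - 0 = 0
d = sqrt((-4)² + 0²) = sqrt(16 + 0) = sqrt(16) = 4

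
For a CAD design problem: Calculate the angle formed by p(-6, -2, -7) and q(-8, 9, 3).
p·q = 9, |p|² = 89, |q|² = 154
cos θ = 9/√13706 ≈ 0.07688
θ ≈ 85.59°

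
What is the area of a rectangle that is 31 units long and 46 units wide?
Area = length * width
Area = 31 * 46
Area = 1426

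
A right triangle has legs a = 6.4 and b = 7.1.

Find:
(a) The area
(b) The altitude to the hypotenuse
(a) Area = ½ab = ½·6.4·7.1 = 22.72
(b) Hypotenuse c = √(6.4² + 7.1²) = √91.37 = 9.55877
    Area = ½·c·h_c  →  h_c = 2·Area/c = 2·22.72/9.55877 = 4.754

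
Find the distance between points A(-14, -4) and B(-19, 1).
Using the distance formula: d = sqrt((x₂-x₁)² + (y₂-y₁)²)
dx = (-19) - (-14) = -5
dy = 1 - (-4) = 5
d = sqrt((-5)² + 5²) = sqrt(25 + 25) = sqrt(50) = 7.07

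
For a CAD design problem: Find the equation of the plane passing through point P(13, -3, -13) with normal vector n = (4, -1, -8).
d = n·P = (4)(13) + (-1)(-3) + (-8)(-13) = 159
Plane: 4x - y - 8z = 159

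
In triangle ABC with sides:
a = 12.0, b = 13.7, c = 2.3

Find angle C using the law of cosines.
cos(C) = (a² + b² - c²)/(2ab)
cos(C) = (12.0² + 13.7² - 2.3²)/(2·12.0·13.7) = 326.4/328.8 = 0.992701
C = arccos(0.992701) = 6.927°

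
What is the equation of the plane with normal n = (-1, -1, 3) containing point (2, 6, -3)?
d = n·P = (-1)(2) + (-1)(6) + (3)(-3) = -17
Plane: -x - y + 3z = -17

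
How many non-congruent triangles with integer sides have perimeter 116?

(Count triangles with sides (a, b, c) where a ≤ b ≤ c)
With a ≤ b ≤ c and a + b + c = 116, the triangle inequality a + b > c gives c < 116/2, so c ≤ 57.
Iterate a from 1 to ⌊p/3⌋ = 38; for each a, b ranges from a to ⌊(p−a)/2⌋ with c = p − a − b, keeping only c ≥ b.
Triples: (2, 57, 57), (3, 56, 57), (4, 55, 57), …
Count = 280 triangles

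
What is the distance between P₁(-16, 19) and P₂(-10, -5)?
Using the distance formula: d = sqrt((x₂-x₁)² + (y₂-y₁)²)
dx = (-10) - (-16) = 6
dy = (-5) - 19 = -24
d = sqrt(6² + (-24)²) = sqrt(36 + 576) = sqrt(612) = 24.74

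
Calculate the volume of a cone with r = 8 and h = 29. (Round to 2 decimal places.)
Volume = (1/3) * pi * r² * h
Volume = (1/3) * pi * 8² * 29
Volume = (1/3) * pi * 64 * 29
Volume = (1/3) * pi * 1856
Volume = 1943.60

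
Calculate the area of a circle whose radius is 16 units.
Area = pi * r²
Area = pi * 16²
Area = pi * 256
Area = 804.25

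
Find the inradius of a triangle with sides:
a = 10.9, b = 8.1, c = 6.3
s = (a+b+c)/2 = (10.9+8.1+6.3)/2 = 12.65
Area = √(s(s-a)(s-b)(s-c)) = √(12.65·1.75·4.55·6.35) = 25.2905
r = Area/s = 25.2905/12.65 = 1.999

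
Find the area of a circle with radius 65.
Area = pi * r²
Area = pi * 65²
Area = pi * 4225
Area = 13273.23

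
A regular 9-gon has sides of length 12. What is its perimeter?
Perimeter = number of sides * side length
Perimeter = 9 * 12
Perimeter = 108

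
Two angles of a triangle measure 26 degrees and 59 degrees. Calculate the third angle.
Sum of angles in a triangle = 180 degrees
Third angle = 180 - 26 - 59
Third angle = 95 degrees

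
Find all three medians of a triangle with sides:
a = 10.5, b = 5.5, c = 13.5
Using m_x = ½√(2y² + 2z² - x²):
m_a = ½√(2·5.5² + 2·13.5² - 10.5²) = ½√314.75 = 8.871
m_b = ½√(2·10.5² + 2·13.5² - 5.5²) = ½√554.75 = 11.78
m_c = ½√(2·10.5² + 2·5.5² - 13.5²) = ½√98.75 = 4.969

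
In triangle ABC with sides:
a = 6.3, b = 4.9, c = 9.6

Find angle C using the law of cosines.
cos(C) = (a² + b² - c²)/(2ab)
cos(C) = (6.3² + 4.9² - 9.6²)/(2·6.3·4.9) = -28.46/61.74 = -0.460965
C = arccos(-0.460965) = 117.4°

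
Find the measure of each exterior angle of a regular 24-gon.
Exterior angle of a regular n-gon = 360/n
Exterior angle = 360/24
Exterior angle = 15 degrees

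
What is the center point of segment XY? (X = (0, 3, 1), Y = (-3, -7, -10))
Midpoint = ((0-3)/2, (3-7)/2, (1-10)/2) = (-1.5, -2, -4.5)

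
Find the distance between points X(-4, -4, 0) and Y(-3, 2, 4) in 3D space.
d = √[(1)² + (6)² + (4)²] = √53 = 7.28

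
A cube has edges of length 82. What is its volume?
Volume = s³
Volume = 82³
Volume = 551368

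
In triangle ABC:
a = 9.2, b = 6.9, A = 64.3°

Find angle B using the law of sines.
sin(B)/b = sin(A)/a
sin(B) = b·sin(A)/a = 6.9·sin(64.3°)/9.2 = 0.675808
B = arcsin(0.675808) = 42.52°  (b ≤ a, so B ≤ A and the acute solution is unique)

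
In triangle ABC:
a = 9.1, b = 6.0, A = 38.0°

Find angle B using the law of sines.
sin(B)/b = sin(A)/a
sin(B) = b·sin(A)/a = 6.0·sin(38.0°)/9.1 = 0.405931
B = arcsin(0.405931) = 23.95°  (b ≤ a, so B ≤ A and the acute solution is unique)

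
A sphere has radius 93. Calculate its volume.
Volume = (4/3) * pi * r³
Volume = (4/3) * pi * 93³
Volume = (4/3) * pi * 804357
Volume = 3369282.72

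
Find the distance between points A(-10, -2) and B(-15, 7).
Using the distance formula: d = sqrt((x₂-x₁)² + (y₂-y₁)²)
dx = (-15) - (-10) = -5
dy = 7 - (-2) = 9
d = sqrt((-5)² + 9²) = sqrt(25 + 81) = sqrt(106) = 10.30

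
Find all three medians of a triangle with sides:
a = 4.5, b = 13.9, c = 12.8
Using m_x = ½√(2y² + 2z² - x²):
m_a = ½√(2·13.9² + 2·12.8² - 4.5²) = ½√693.85 = 13.17
m_b = ½√(2·4.5² + 2·12.8² - 13.9²) = ½√174.97 = 6.614
m_c = ½√(2·4.5² + 2·13.9² - 12.8²) = ½√263.08 = 8.11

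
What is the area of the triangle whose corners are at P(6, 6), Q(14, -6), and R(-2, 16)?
Using the coordinate formula: Area = (1/2)|x₁(y₂-y₃) + x₂(y₃-y₁) + x₃(y₁-y₂)|
Area = (1/2)|6((-6)-16) + 14(16-6) + (-2)(6-(-6))|
Area = (1/2)|6*(-22) + 14*10 + (-2)*12|
Area = (1/2)|(-132) + 140 + (-24)|
Area = (1/2)*16 = 8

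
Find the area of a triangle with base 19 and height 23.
Area = (1/2) * base * height
Area = (1/2) * 19 * 23
Area = 218.50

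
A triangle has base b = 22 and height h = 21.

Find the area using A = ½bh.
A = ½·22·21 = 231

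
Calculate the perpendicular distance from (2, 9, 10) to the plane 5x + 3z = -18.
d = |5(2) + 0(9) + 3(10) - (-18)| / √(5² + 0² + 3²) = 58/√34 = 9.947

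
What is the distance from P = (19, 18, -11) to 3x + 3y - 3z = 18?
d = |3(19) + 3(18) + (-3)(-11) - (18)| / √(3² + 3² + (-3)²) = 126/√27 = 24.25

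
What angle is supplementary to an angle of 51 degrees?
Supplementary angles sum to 180 degrees.
Other angle = 180 - 51
Other angle = 129 degrees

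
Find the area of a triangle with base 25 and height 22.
Area = (1/2) * base * height
Area = (1/2) * 25 * 22
Area = 275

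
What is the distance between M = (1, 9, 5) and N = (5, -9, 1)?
d = √[(4)² + (-18)² + (-4)²] = √356 = 18.87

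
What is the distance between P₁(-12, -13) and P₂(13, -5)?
Using the distance formula: d = sqrt((x₂-x₁)² + (y₂-y₁)²)
dx = 13 - (-12) = 25
dy = (-5) - (-13) = 8
d = sqrt(25² + 8²) = sqrt(625 + 64) = sqrt(689) = 26.25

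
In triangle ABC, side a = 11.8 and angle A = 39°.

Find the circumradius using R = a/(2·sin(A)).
R = a/(2·sin(A)) = 11.8/(2·sin(39°))
R = 11.8/(2·0.629320) = 11.8/1.258641 = 9.375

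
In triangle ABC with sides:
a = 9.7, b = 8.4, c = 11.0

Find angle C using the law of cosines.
cos(C) = (a² + b² - c²)/(2ab)
cos(C) = (9.7² + 8.4² - 11.0²)/(2·9.7·8.4) = 43.65/162.96 = 0.267857
C = arccos(0.267857) = 74.46°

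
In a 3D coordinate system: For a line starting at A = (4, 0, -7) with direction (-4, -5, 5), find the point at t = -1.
P(-1) = (4 + (-4)(-1), 0 + (-5)(-1), -7 + 5(-1)) = (8, 5, -12)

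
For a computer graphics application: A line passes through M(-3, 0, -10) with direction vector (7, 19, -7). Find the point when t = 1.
P(1) = (-3 + 7(1), 0 + 19(1), -10 + (-7)(1)) = (4, 19, -17)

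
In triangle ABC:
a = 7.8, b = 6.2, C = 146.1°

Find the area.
Using A = ½ab·sin(C):
A = ½·7.8·6.2·sin(146.1°) = ½·48.36·0.557745 = 13.49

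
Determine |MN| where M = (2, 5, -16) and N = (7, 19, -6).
d = √[(5)² + (14)² + (10)²] = √321 = 17.92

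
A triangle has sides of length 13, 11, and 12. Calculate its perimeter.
Perimeter = sum of all sides
Perimeter = 13 + 11 + 12
Perimeter = 36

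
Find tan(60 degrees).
tan(60 degrees) = sqrt(3)
Decimal approximation: 1.7321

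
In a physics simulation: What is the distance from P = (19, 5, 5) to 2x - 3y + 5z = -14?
d = |2(19) + (-3)(5) + 5(5) - (-14)| / √(2² + (-3)² + 5²) = 62/√38 = 10.06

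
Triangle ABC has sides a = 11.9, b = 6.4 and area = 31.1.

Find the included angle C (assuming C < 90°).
Area = ½ab·sin(C)  →  sin(C) = 2·Area/(ab)
sin(C) = 2·31.1/(11.9·6.4) = 0.816702
C = arcsin(0.816702) = 54.76°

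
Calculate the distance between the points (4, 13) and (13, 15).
Using the distance formula: d = sqrt((x₂-x₁)² + (y₂-y₁)²)
dx = 13 - 4 = 9
dy = 15 - 13 = 2
d = sqrt(9² + 2²) = sqrt(81 + 4) = sqrt(85) = 9.22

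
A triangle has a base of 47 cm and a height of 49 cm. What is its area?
Area = (1/2) * base * height
Area = (1/2) * 47 * 49
Area = 1151.50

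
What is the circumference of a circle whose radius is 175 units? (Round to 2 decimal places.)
Circumference = 2 * pi * r
Circumference = 2 * pi * 175
Circumference = 1099.56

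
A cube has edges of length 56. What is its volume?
Volume = s³
Volume = 56³
Volume = 175616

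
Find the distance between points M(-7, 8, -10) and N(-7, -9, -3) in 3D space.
d = √[(0)² + (-17)² + (7)²] = √338 = 18.38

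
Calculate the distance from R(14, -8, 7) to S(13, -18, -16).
d = √[(-1)² + (-10)² + (-23)²] = √630 = 25.1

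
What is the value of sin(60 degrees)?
sin(60 degrees) = sqrt(3)/2
Decimal approximation: 0.866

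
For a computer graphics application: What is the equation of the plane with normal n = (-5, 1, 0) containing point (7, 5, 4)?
d = n·P = (-5)(7) + (1)(5) + (0)(4) = -30
Plane: -5x + y = -30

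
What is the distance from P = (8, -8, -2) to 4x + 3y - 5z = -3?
d = |4(8) + 3(-8) + (-5)(-2) - (-3)| / √(4² + 3² + (-5)²) = 21/√50 = 2.97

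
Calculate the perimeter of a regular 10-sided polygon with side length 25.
Perimeter = number of sides * side length
Perimeter = 10 * 25
Perimeter = 250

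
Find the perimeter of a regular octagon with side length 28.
Perimeter = number of sides * side length
Perimeter = 8 * 28
Perimeter = 224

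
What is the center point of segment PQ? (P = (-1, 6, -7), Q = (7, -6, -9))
Midpoint = ((-1+7)/2, (6-6)/2, (-7-9)/2) = (3, 0, -8)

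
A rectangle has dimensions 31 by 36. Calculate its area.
Area = length * width
Area = 31 * 36
Area = 1116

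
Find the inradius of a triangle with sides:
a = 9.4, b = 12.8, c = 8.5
s = (a+b+c)/2 = (9.4+12.8+8.5)/2 = 15.35
Area = √(s(s-a)(s-b)(s-c)) = √(15.35·5.95·2.55·6.85) = 39.9418
r = Area/s = 39.9418/15.35 = 2.602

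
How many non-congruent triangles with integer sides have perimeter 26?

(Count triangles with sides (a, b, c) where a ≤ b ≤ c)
With a ≤ b ≤ c and a + b + c = 26, the triangle inequality a + b > c gives c < 26/2, so c ≤ 12.
Iterate a from 1 to ⌊p/3⌋ = 8; for each a, b ranges from a to ⌊(p−a)/2⌋ with c = p − a − b, keeping only c ≥ b.
Triples: (2, 12, 12), (3, 11, 12), (4, 10, 12), …
Count = 14 triangles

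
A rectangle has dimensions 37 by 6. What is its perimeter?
Perimeter = 2 * (length + width)
Perimeter = 2 * (37 + 6)
Perimeter = 2 * 43
Perimeter = 86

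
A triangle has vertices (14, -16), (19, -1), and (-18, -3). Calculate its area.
Using the coordinate formula: Area = (1/2)|x₁(y₂-y₃) + x₂(y₃-y₁) + x₃(y₁-y₂)|
Area = (1/2)|14((-1)-(-3)) + 19((-3)-(-16)) + (-18)((-16)-(-1))|
Area = (1/2)|14*2 + 19*13 + (-18)*(-15)|
Area = (1/2)|28 + 247 + 270|
Area = (1/2)*545 = 272.50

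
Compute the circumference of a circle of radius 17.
Circumference = 2 * pi * r
Circumference = 2 * pi * 17
Circumference = 106.81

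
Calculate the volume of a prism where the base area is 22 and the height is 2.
Volume = base area * height
Volume = 22 * 2
Volume = 44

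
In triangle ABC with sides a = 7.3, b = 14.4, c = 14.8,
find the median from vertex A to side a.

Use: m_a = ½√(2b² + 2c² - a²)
m_a = ½√(2·14.4² + 2·14.8² - 7.3²)
m_a = ½√(414.72 + 438.08 - 53.29) = ½√799.51 = 14.14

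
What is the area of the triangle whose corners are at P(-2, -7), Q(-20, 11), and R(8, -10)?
Using the coordinate formula: Area = (1/2)|x₁(y₂-y₃) + x₂(y₃-y₁) + x₃(y₁-y₂)|
Area = (1/2)|(-2)(11-(-10)) + (-20)((-10)-(-7)) + 8((-7)-11)|
Area = (1/2)|(-2)*21 + (-20)*(-3) + 8*(-18)|
Area = (1/2)|(-42) + 60 + (-144)|
Area = (1/2)*126 = 63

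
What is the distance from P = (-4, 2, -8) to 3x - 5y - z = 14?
d = |3(-4) + (-5)(2) + (-1)(-8) - (14)| / √(3² + (-5)² + (-1)²) = 28/√35 = 4.733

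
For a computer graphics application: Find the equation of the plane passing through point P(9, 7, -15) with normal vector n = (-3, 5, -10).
d = n·P = (-3)(9) + (5)(7) + (-10)(-15) = 158
Plane: -3x + 5y - 10z = 158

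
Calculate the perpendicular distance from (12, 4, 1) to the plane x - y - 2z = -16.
d = |1(12) + (-1)(4) + (-2)(1) - (-16)| / √(1² + (-1)² + (-2)²) = 22/√6 = 8.981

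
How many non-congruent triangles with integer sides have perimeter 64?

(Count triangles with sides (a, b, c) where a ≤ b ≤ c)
With a ≤ b ≤ c and a + b + c = 64, the triangle inequality a + b > c gives c < 64/2, so c ≤ 31.
Iterate a from 1 to ⌊p/3⌋ = 21; for each a, b ranges from a to ⌊(p−a)/2⌋ with c = p − a − b, keeping only c ≥ b.
Triples: (2, 31, 31), (3, 30, 31), (4, 29, 31), …
Count = 85 triangles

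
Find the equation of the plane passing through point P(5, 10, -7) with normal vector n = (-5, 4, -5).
d = n·P = (-5)(5) + (4)(10) + (-5)(-7) = 50
Plane: -5x + 4y - 5z = 50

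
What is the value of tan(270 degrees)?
tan(270 degrees) = undefined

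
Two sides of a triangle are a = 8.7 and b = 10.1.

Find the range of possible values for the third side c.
By the triangle inequality: |a - b| < c < a + b
|8.7 - 10.1| < c < 8.7 + 10.1
1.4 < c < 18.8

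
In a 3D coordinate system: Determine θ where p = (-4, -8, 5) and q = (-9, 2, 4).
p·q = 40, |p|² = 105, |q|² = 101
cos θ = 40/√10605 ≈ 0.3884
θ ≈ 67.14°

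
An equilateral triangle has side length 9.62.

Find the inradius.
For an equilateral triangle, r = s/(2√3) where s is the side.
r = 9.62/(2√3) = 9.62/3.464102 = 2.777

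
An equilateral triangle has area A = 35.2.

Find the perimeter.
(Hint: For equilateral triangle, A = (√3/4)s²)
A = (√3/4)s²  →  s² = 4A/√3 = 4·35.2/√3 = 81.2909
s = 9.01615
Perimeter = 3s = 27.05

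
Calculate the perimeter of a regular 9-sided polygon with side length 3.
Perimeter = number of sides * side length
Perimeter = 9 * 3
Perimeter = 27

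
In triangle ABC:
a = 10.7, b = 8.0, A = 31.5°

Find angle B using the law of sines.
sin(B)/b = sin(A)/a
sin(B) = b·sin(A)/a = 8.0·sin(31.5°)/10.7 = 0.390653
B = arcsin(0.390653) = 23°  (b ≤ a, so B ≤ A and the acute solution is unique)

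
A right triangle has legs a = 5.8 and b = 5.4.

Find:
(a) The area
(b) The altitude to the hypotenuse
(a) Area = ½ab = ½·5.8·5.4 = 15.66
(b) Hypotenuse c = √(5.8² + 5.4²) = √62.8 = 7.92465
    Area = ½·c·h_c  →  h_c = 2·Area/c = 2·15.66/7.92465 = 3.952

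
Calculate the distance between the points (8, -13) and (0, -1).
Using the distance formula: d = sqrt((x₂-x₁)² + (y₂-y₁)²)
dx = 0 - 8 = -8
dy = (-1) - (-13) = 12
d = sqrt((-8)² + 12²) = sqrt(64 + 144) = sqrt(208) = 14.42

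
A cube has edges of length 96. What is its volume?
Volume = s³
Volume = 96³
Volume = 884736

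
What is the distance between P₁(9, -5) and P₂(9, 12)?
Using the distance formula: d = sqrt((x₂-x₁)² + (y₂-y₁)²)
dx = 9 - 9 = 0
dy = 12 - (-5) = 17
d = sqrt(0² + 17²) = sqrt(0 + 289) = sqrt(289) = 17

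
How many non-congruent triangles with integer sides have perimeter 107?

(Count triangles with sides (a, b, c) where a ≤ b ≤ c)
With a ≤ b ≤ c and a + b + c = 107, the triangle inequality a + b > c gives c < 107/2, so c ≤ 53.
Iterate a from 1 to ⌊p/3⌋ = 35; for each a, b ranges from a to ⌊(p−a)/2⌋ with c = p − a − b, keeping only c ≥ b.
Triples: (1, 53, 53), (2, 52, 53), (3, 51, 53), …
Count = 252 triangles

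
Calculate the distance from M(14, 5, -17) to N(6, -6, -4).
d = √[(-8)² + (-11)² + (13)²] = √354 = 18.81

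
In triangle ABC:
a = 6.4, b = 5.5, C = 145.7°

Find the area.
Using A = ½ab·sin(C):
A = ½·6.4·5.5·sin(145.7°) = ½·35.2·0.563526 = 9.918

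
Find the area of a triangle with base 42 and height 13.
Area = (1/2) * base * height
Area = (1/2) * 42 * 13
Area = 273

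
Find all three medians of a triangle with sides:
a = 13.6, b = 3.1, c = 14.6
Using m_x = ½√(2y² + 2z² - x²):
m_a = ½√(2·3.1² + 2·14.6² - 13.6²) = ½√260.58 = 8.071
m_b = ½√(2·13.6² + 2·14.6² - 3.1²) = ½√786.63 = 14.02
m_c = ½√(2·13.6² + 2·3.1² - 14.6²) = ½√175.98 = 6.633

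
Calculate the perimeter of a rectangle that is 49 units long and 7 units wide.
Perimeter = 2 * (length + width)
Perimeter = 2 * (49 + 7)
Perimeter = 2 * 56
Perimeter = 112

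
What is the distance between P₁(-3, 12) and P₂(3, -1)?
Using the distance formula: d = sqrt((x₂-x₁)² + (y₂-y₁)²)
dx = 3 - (-3) = 6
dy = (-1) - 12 = -13
d = sqrt(6² + (-13)²) = sqrt(36 + 169) = sqrt(205) = 14.32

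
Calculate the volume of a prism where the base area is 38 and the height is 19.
Volume = base area * height
Volume = 38 * 19
Volume = 722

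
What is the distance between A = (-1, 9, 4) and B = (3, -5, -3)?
d = √[(4)² + (-14)² + (-7)²] = √261 = 16.16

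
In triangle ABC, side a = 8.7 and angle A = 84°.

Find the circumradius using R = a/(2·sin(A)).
R = a/(2·sin(A)) = 8.7/(2·sin(84°))
R = 8.7/(2·0.994522) = 8.7/1.989044 = 4.374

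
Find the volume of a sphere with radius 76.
Volume = (4/3) * pi * r³
Volume = (4/3) * pi * 76³
Volume = (4/3) * pi * 438976
Volume = 1838778.37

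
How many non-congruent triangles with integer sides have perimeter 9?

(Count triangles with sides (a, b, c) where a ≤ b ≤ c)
With a ≤ b ≤ c and a + b + c = 9, the triangle inequality a + b > c gives c < 9/2, so c ≤ 4.
Iterate a from 1 to ⌊p/3⌋ = 3; for each a, b ranges from a to ⌊(p−a)/2⌋ with c = p − a − b, keeping only c ≥ b.
Triples: (1, 4, 4), (2, 3, 4), (3, 3, 3)
Count = 3 triangles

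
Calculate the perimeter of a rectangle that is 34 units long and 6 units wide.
Perimeter = 2 * (length + width)
Perimeter = 2 * (34 + 6)
Perimeter = 2 * 40
Perimeter = 80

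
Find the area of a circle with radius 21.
Area = pi * r²
Area = pi * 21²
Area = pi * 441
Area = 1385.44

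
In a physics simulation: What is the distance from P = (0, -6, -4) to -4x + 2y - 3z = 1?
d = |(-4)(0) + 2(-6) + (-3)(-4) - (1)| / √((-4)² + 2² + (-3)²) = 1/√29 = 0.1857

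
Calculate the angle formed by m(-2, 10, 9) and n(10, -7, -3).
m·n = -117, |m|² = 185, |n|² = 158
cos θ = -117/√29230 ≈ -0.6843
θ ≈ 133.2°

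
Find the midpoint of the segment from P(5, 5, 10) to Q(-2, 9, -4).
Midpoint = ((5-2)/2, (5+9)/2, (10-4)/2) = (1.5, 7, 3)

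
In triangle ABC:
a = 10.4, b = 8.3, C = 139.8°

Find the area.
Using A = ½ab·sin(C):
A = ½·10.4·8.3·sin(139.8°) = ½·86.32·0.645458 = 27.86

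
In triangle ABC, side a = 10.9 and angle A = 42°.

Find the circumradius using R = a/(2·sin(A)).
R = a/(2·sin(A)) = 10.9/(2·sin(42°))
R = 10.9/(2·0.669131) = 10.9/1.338261 = 8.145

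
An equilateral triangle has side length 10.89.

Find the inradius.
For an equilateral triangle, r = s/(2√3) where s is the side.
r = 10.89/(2√3) = 10.89/3.464102 = 3.144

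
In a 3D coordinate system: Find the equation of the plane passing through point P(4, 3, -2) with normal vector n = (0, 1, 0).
d = n·P = (0)(4) + (1)(3) + (0)(-2) = 3
Plane: y = 3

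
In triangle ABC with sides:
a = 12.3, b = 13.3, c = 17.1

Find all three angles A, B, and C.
By the law of cosines:
cos(A) = (b² + c² - a²)/(2bc) = 0.699138  →  A = 45.64°
cos(B) = (a² + c² - b²)/(2ac) = 0.634265  →  B = 50.63°
cos(C) = (a² + b² - c²)/(2ab) = 0.109328  →  C = 83.72°
Check: A + B + C = 180.0° ✓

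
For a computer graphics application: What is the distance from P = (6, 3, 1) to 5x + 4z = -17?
d = |5(6) + 0(3) + 4(1) - (-17)| / √(5² + 0² + 4²) = 51/√41 = 7.965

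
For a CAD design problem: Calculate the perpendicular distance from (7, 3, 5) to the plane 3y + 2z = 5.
d = |0(7) + 3(3) + 2(5) - (5)| / √(0² + 3² + 2²) = 14/√13 = 3.883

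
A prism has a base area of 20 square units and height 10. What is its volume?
Volume = base area * height
Volume = 20 * 10
Volume = 200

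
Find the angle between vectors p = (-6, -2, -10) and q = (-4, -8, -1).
p·q = 50, |p|² = 140, |q|² = 81
cos θ = 50/√11340 ≈ 0.4695
θ ≈ 62.0°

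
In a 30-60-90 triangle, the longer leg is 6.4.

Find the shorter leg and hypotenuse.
In a 30-60-90 triangle, sides are in ratio 1 : √3 : 2.
Long leg = short leg·√3  →  short leg = 6.4/√3 = 3.695
Hypotenuse = 2·(short leg) = 2·6.4/√3 = 7.39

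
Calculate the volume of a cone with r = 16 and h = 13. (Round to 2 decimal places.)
Volume = (1/3) * pi * r² * h
Volume = (1/3) * pi * 16² * 13
Volume = (1/3) * pi * 256 * 13
Volume = (1/3) * pi * 3328
Volume = 3485.07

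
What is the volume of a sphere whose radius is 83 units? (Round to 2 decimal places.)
Volume = (4/3) * pi * r³
Volume = (4/3) * pi * 83³
Volume = (4/3) * pi * 571787
Volume = 2395095.78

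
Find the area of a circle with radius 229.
Area = pi * r²
Area = pi * 229²
Area = pi * 52441
Area = 164748.26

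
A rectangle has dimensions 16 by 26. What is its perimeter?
Perimeter = 2 * (length + width)
Perimeter = 2 * (16 + 26)
Perimeter = 2 * 42
Perimeter = 84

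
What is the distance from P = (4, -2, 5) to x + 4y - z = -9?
d = |1(4) + 4(-2) + (-1)(5) - (-9)| / √(1² + 4² + (-1)²) = 0/√18 = 0.0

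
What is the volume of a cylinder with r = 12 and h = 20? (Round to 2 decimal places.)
Volume = pi * r² * h
Volume = pi * 12² * 20
Volume = pi * 144 * 20
Volume = pi * 2880
Volume = 9047.79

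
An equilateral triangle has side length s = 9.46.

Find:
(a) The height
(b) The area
(a) Height h = s·√3/2 = 9.46·√3/2 = 8.193
(b) Area = (√3/4)·s² = (√3/4)·9.46² = (√3/4)·89.4916 = 38.75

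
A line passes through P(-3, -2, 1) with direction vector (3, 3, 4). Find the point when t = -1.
P(-1) = (-3 + 3(-1), -2 + 3(-1), 1 + 4(-1)) = (-6, -5, -3)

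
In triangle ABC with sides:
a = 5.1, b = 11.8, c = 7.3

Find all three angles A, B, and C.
By the law of cosines:
cos(A) = (b² + c² - a²)/(2bc) = 0.966566  →  A = 14.86°
cos(B) = (a² + c² - b²)/(2ac) = -0.804996  →  B = 143.6°
cos(C) = (a² + b² - c²)/(2ab) = 0.930209  →  C = 21.53°
Check: A + B + C = 180.0° ✓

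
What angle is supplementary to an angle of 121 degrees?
Supplementary angles sum to 180 degrees.
Other angle = 180 - 121
Other angle = 59 degrees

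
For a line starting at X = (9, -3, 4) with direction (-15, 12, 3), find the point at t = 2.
P(2) = (9 + (-15)(2), -3 + 12(2), 4 + 3(2)) = (-21, 21, 10)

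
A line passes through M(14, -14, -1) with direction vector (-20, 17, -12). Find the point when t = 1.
P(1) = (14 + (-20)(1), -14 + 17(1), -1 + (-12)(1)) = (-6, 3, -13)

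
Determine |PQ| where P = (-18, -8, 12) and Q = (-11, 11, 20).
d = √[(7)² + (19)² + (8)²] = √474 = 21.77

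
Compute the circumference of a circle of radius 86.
Circumference = 2 * pi * r
Circumference = 2 * pi * 86
Circumference = 540.35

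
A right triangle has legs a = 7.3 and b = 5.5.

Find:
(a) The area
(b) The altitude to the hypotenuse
(a) Area = ½ab = ½·7.3·5.5 = 20.075
(b) Hypotenuse c = √(7.3² + 5.5²) = √83.54 = 9.14002
    Area = ½·c·h_c  →  h_c = 2·Area/c = 2·20.075/9.14002 = 4.393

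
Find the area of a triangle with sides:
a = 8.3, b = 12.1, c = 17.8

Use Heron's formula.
s = (a+b+c)/2 = (8.3+12.1+17.8)/2 = 19.1
A = √(s(s-a)(s-b)(s-c)) = √(19.1·10.8·7·1.3)
A = √1877.15 = 43.33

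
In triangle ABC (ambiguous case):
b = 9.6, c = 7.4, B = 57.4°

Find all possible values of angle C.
sin(C)/c = sin(B)/b  →  sin(C) = c·sin(B)/b = 7.4·sin(57.4°)/9.6 = 0.649390
C₁ = arcsin(0.649390) = 40.5°,  C₂ = 180° - C₁ = 139.5°
Check C₂: A = 180° - 57.4° - 139.5° = -16.9° ≤ 0, rejected
C = 40.5° (one solution)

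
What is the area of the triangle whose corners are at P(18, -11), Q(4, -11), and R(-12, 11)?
Using the coordinate formula: Area = (1/2)|x₁(y₂-y₃) + x₂(y₃-y₁) + x₃(y₁-y₂)|
Area = (1/2)|18((-11)-11) + 4(11-(-11)) + (-12)((-11)-(-11))|
Area = (1/2)|18*(-22) + 4*22 + (-12)*0|
Area = (1/2)|(-396) + 88 + 0|
Area = (1/2)*308 = 154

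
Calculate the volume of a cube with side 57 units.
Volume = s³
Volume = 57³
Volume = 185193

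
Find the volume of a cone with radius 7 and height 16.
Volume = (1/3) * pi * r² * h
Volume = (1/3) * pi * 7² * 16
Volume = (1/3) * pi * 49 * 16
Volume = (1/3) * pi * 784
Volume = 821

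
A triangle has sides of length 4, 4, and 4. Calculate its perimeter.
Perimeter = sum of all sides
Perimeter = 4 + 4 + 4
Perimeter = 12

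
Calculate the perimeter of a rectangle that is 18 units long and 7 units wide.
Perimeter = 2 * (length + width)
Perimeter = 2 * (18 + 7)
Perimeter = 2 * 25
Perimeter = 50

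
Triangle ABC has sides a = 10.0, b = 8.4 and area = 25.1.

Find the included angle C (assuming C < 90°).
Area = ½ab·sin(C)  →  sin(C) = 2·Area/(ab)
sin(C) = 2·25.1/(10.0·8.4) = 0.597619
C = arcsin(0.597619) = 36.7°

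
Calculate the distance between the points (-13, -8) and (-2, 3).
Using the distance formula: d = sqrt((x₂-x₁)² + (y₂-y₁)²)
dx = (-2) - (-13) = 11
dy = 3 - (-8) = 11
d = sqrt(11² + 11²) = sqrt(121 + 121) = sqrt(242) = 15.56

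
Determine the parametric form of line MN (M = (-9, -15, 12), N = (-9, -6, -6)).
Direction vector d = N - M = (0, 9, -18)
x = -9, y = -15 + 9t, z = 12 - 18t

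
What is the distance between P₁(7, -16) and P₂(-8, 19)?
Using the distance formula: d = sqrt((x₂-x₁)² + (y₂-y₁)²)
dx = (-8) - 7 = -15
dy = 19 - (-16) = 35
d = sqrt((-15)² + 35²) = sqrt(225 + 1225) = sqrt(1450) = 38.08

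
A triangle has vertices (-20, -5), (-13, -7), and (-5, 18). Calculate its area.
Using the coordinate formula: Area = (1/2)|x₁(y₂-y₃) + x₂(y₃-y₁) + x₃(y₁-y₂)|
Area = (1/2)|(-20)((-7)-18) + (-13)(18-(-5)) + (-5)((-5)-(-7))|
Area = (1/2)|(-20)*(-25) + (-13)*23 + (-5)*2|
Area = (1/2)|500 + (-299) + (-10)|
Area = (1/2)*191 = 95.50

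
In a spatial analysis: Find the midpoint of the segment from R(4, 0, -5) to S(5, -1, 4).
Midpoint = ((4+5)/2, (0-1)/2, (-5+4)/2) = (4.5, -0.5, -0.5)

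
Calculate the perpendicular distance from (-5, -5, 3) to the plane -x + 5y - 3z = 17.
d = |(-1)(-5) + 5(-5) + (-3)(3) - (17)| / √((-1)² + 5² + (-3)²) = 46/√35 = 7.775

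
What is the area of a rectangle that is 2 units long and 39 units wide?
Area = length * width
Area = 2 * 39
Area = 78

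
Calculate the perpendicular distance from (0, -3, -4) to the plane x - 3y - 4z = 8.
d = |1(0) + (-3)(-3) + (-4)(-4) - (8)| / √(1² + (-3)² + (-4)²) = 17/√26 = 3.334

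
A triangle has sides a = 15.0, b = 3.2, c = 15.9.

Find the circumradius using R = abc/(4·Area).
s = (a+b+c)/2 = 17.05
Area = √(s(s-a)(s-b)(s-c)) = √(17.05·2.05·13.85·1.15) = 23.5946
R = abc/(4·Area) = (15.0·3.2·15.9)/(4·23.5946) = 763.2/94.3784 = 8.087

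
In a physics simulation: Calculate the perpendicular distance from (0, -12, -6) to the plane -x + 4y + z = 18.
d = |(-1)(0) + 4(-12) + 1(-6) - (18)| / √((-1)² + 4² + 1²) = 72/√18 = 16.97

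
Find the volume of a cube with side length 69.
Volume = s³
Volume = 69³
Volume = 328509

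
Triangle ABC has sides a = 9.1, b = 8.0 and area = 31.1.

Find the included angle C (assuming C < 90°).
Area = ½ab·sin(C)  →  sin(C) = 2·Area/(ab)
sin(C) = 2·31.1/(9.1·8.0) = 0.854396
C = arcsin(0.854396) = 58.69°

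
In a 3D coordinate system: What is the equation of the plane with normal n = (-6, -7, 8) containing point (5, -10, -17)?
d = n·P = (-6)(5) + (-7)(-10) + (8)(-17) = -96
Plane: -6x - 7y + 8z = -96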